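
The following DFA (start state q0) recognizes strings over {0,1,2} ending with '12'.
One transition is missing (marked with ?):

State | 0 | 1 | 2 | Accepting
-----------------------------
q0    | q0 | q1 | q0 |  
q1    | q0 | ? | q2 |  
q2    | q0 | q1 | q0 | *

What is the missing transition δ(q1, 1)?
q1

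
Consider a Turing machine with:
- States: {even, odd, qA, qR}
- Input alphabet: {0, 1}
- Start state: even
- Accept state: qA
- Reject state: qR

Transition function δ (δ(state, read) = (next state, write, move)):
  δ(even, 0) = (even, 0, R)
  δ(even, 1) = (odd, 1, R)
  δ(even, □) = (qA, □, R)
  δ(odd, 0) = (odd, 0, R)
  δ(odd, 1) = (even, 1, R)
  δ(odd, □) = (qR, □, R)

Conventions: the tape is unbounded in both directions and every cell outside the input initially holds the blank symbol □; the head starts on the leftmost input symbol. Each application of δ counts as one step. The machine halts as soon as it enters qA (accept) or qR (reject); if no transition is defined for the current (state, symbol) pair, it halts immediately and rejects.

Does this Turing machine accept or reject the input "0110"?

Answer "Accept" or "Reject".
Step 0: [even]0110 (head at position 0)
Step 1: δ(even, 0) = (even, 0, R)  ⊢  0[even]110 (head at position 1)
Step 2: δ(even, 1) = (odd, 1, R)  ⊢  01[odd]10 (head at position 2)
Step 3: δ(odd, 1) = (even, 1, R)  ⊢  011[even]0 (head at position 3)
Step 4: δ(even, 0) = (even, 0, R)  ⊢  0110[even]□ (head at position 4)
Step 5: δ(even, □) = (qA, □, R)  ⊢  0110□[qA]□ (head at position 5)
The machine is in qA, so it halts and accepts.

Final answer: Accept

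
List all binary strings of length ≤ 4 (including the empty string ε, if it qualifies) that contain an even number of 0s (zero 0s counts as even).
Checking every binary string of length 0 to 4:
  Length 0: accepted: ε | rejected: (none)
  Length 1: accepted: 1 | rejected: 0
  Length 2: accepted: 00, 11 | rejected: 01, 10
  Length 3: accepted: 001, 010, 100, 111 | rejected: 000, 011, 101, 110
  Length 4: accepted: 0000, 0011, 0101, 0110, 1001, 1010, 1100, 1111 | rejected: 0001, 0010, 0100, 0111, 1000, 1011, 1101, 1110
Total: 16 string(s).

Final answer: ε, 1, 00, 11, 001, 010, 100, 111, 0000, 0011, 0101, 0110, 1001, 1010, 1100, 1111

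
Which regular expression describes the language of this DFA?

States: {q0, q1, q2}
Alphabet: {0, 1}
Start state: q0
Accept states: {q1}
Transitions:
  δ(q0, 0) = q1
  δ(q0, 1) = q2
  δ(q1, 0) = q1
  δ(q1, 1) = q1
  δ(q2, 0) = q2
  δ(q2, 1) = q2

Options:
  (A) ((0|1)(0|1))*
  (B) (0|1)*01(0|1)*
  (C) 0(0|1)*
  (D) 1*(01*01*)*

Testing sample strings against the DFA:
  '10' -> rejected
  '00' -> accepted
  '01011' -> accepted
  '10010' -> rejected
Checking each option for a counterexample:
  (A) ((0|1)(0|1))*: ε is rejected by the DFA but matches the regex → eliminated
  (B) (0|1)*01(0|1)*: '0' is accepted by the DFA but does not match the regex → eliminated
  (C) 0(0|1)*: agrees with the DFA on all strings of length ≤ 4
  (D) 1*(01*01*)*: ε is rejected by the DFA but matches the regex → eliminated
Only (C) 0(0|1)* is consistent with the DFA.

Final answer: (C) 0(0|1)*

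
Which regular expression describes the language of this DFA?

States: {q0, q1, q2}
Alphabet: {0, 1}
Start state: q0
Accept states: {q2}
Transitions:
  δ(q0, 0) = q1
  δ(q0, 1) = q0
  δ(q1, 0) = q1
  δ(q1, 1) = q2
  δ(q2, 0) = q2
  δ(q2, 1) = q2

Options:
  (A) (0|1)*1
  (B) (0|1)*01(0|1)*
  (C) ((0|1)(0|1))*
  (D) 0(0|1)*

Testing sample strings against the DFA:
  '011' -> accepted
  '100' -> rejected
  '1000' -> rejected
  '01' -> accepted
Checking each option for a counterexample:
  (A) (0|1)*1: '1' is rejected by the DFA but matches the regex → eliminated
  (B) (0|1)*01(0|1)*: agrees with the DFA on all strings of length ≤ 4
  (C) ((0|1)(0|1))*: ε is rejected by the DFA but matches the regex → eliminated
  (D) 0(0|1)*: '0' is rejected by the DFA but matches the regex → eliminated
Only (B) (0|1)*01(0|1)* is consistent with the DFA.

Final answer: (B) (0|1)*01(0|1)*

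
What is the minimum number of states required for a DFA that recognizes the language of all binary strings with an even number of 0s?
Language: binary strings with an even number of 0s
Lower bound (Myhill–Nerode): the prefixes ε, 0 are pairwise distinguishable:
  ε vs 0: suffix ε distinguishes them (ε has zero 0s (accepted), 0 has one 0 (rejected))
So any DFA needs at least 2 states.
Upper bound: a DFA with 2 states exists (one state per class above).
Minimum states: 2

Final answer: 2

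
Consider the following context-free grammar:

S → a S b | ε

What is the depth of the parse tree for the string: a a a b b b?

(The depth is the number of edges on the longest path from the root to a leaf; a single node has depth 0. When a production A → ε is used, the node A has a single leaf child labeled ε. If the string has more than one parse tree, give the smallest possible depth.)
The only parse tree applies S → a S b 3 times (once per matching a…b pair) and then S → ε.
The S nodes sit at depths 0, 1, …, 3; the innermost S (depth 3) has the single child ε at depth 4.
The terminal leaves a, b are at depths 1..3, so the longest root-to-leaf path is S → S → … → S → ε with 4 edges.
Depth = 4.

Final answer: 4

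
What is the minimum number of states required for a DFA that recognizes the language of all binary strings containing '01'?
Language: binary strings containing '01'
Lower bound (Myhill–Nerode): the prefixes ε, 0, 01 are pairwise distinguishable:
  ε vs 01: suffix ε distinguishes them (ε is rejected, 01 is accepted)
  0 vs 01: suffix ε distinguishes them (0 is rejected, 01 is accepted)
  ε vs 0: suffix 1 distinguishes them (ε·1 = 1 is rejected, 0·1 = 01 is accepted)
So any DFA needs at least 3 states.
Upper bound: a DFA with 3 states exists (one state per class above: 'no progress', 'last symbol 0', and 'seen 01' (accepting sink)).
Minimum states: 3

Final answer: 3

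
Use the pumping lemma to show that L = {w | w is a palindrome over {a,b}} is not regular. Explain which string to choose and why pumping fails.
Language: L = {w | w is a palindrome over {a,b}} (strings that read the same forwards and backwards)
Step 1: Assume for contradiction that L is regular, with pumping length p.
Step 2: Choose s = a^p b a^p. Then s ∈ L (it reads the same forwards and backwards) and |s| ≥ p.
Step 3: Consider any decomposition s = xyz with |xy| ≤ p and |y| > 0. Since |xy| ≤ p and the first p symbols of s are all a's, y = a^k for some k with 1 ≤ k ≤ p.
Step 4: Pumping up (i = 2): xy²z = a^(p+k) b a^p. Its reverse is a^p b a^(p+k) ≠ a^(p+k) b a^p (the single b is no longer in the middle), so xy²z is not a palindrome and xy²z ∉ L.
This contradicts the pumping lemma, so L is not regular.

Final answer: Choose s = a^p b a^p. Since |xy| ≤ p, y = a^k with k ≥ 1. Then xy²z = a^(p+k) b a^p is not a palindrome, so ∉ L.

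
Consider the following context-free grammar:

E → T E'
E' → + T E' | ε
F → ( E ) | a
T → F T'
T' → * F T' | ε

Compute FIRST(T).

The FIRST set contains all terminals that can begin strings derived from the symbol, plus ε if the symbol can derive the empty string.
FIRST(F): F → ( E ) contributes '(' and F → a contributes 'a', so FIRST(F) = {(, a}. F is not nullable.
FIRST(T): T → F T' begins with F, and F is not nullable, so FIRST(T) = FIRST(F) = {(, a}.

Final answer: {(, a}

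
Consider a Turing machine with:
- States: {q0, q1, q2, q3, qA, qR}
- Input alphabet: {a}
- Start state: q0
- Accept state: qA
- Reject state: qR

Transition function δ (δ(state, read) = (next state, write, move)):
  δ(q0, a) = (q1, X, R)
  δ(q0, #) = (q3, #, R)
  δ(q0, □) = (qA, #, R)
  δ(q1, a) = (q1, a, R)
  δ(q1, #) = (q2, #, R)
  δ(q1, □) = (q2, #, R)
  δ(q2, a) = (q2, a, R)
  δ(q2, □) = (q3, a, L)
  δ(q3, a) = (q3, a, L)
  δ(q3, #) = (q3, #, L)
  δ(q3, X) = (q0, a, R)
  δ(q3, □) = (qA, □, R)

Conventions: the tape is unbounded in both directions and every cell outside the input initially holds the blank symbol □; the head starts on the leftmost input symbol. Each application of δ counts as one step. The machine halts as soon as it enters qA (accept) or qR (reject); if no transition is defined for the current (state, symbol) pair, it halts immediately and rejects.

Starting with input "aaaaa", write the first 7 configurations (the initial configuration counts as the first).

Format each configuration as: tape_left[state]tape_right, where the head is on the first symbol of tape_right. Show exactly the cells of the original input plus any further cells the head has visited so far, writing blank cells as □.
Step 0: [q0]aaaaa (head at position 0)
Step 1: δ(q0, a) = (q1, X, R)  ⊢  X[q1]aaaa (head at position 1)
Step 2: δ(q1, a) = (q1, a, R)  ⊢  Xa[q1]aaa (head at position 2)
Step 3: δ(q1, a) = (q1, a, R)  ⊢  Xaa[q1]aa (head at position 3)
Step 4: δ(q1, a) = (q1, a, R)  ⊢  Xaaa[q1]a (head at position 4)
Step 5: δ(q1, a) = (q1, a, R)  ⊢  Xaaaa[q1]□ (head at position 5)
Step 6: δ(q1, □) = (q2, #, R)  ⊢  Xaaaa#[q2]□ (head at position 6)

Final answer: [q0]aaaaa ⊢ X[q1]aaaa ⊢ Xa[q1]aaa ⊢ Xaa[q1]aa ⊢ Xaaa[q1]a ⊢ Xaaaa[q1]□ ⊢ Xaaaa#[q2]□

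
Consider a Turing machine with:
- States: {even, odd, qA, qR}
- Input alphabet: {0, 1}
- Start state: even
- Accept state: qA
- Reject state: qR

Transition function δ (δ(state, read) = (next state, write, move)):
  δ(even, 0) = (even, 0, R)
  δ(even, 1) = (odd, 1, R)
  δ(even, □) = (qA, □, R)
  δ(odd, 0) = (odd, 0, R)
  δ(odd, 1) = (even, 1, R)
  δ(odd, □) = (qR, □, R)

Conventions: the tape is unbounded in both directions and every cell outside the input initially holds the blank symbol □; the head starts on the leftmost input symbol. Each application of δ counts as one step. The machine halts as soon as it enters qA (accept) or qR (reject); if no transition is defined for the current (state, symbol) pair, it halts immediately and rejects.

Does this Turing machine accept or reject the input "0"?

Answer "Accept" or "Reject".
Step 0: [even]0 (head at position 0)
Step 1: δ(even, 0) = (even, 0, R)  ⊢  0[even]□ (head at position 1)
Step 2: δ(even, □) = (qA, □, R)  ⊢  0□[qA]□ (head at position 2)
The machine is in qA, so it halts and accepts.

Final answer: Accept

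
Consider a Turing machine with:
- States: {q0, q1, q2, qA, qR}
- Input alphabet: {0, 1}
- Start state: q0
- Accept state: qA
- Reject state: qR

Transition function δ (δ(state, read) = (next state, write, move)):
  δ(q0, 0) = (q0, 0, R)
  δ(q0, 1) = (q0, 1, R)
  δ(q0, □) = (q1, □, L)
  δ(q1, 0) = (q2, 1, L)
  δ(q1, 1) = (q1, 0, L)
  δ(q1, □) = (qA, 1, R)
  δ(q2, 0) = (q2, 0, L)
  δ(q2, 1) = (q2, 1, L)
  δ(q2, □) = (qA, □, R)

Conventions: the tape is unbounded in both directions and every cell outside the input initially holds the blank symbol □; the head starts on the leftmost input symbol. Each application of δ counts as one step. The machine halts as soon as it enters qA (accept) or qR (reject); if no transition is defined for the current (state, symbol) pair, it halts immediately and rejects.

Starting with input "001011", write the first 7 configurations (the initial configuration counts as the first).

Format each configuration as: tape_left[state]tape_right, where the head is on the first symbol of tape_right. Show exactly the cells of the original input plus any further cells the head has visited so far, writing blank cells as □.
Step 0: [q0]001011 (head at position 0)
Step 1: δ(q0, 0) = (q0, 0, R)  ⊢  0[q0]01011 (head at position 1)
Step 2: δ(q0, 0) = (q0, 0, R)  ⊢  00[q0]1011 (head at position 2)
Step 3: δ(q0, 1) = (q0, 1, R)  ⊢  001[q0]011 (head at position 3)
Step 4: δ(q0, 0) = (q0, 0, R)  ⊢  0010[q0]11 (head at position 4)
Step 5: δ(q0, 1) = (q0, 1, R)  ⊢  00101[q0]1 (head at position 5)
Step 6: δ(q0, 1) = (q0, 1, R)  ⊢  001011[q0]□ (head at position 6)

Final answer: [q0]001011 ⊢ 0[q0]01011 ⊢ 00[q0]1011 ⊢ 001[q0]011 ⊢ 0010[q0]11 ⊢ 00101[q0]1 ⊢ 001011[q0]□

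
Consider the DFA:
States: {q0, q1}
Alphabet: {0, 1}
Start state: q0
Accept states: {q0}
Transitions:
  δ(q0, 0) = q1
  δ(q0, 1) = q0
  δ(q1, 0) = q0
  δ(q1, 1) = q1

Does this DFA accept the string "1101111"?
Processing string "1101111":
  q0 --1--> q0
  q0 --1--> q0
  q0 --0--> q1
  q1 --1--> q1
  q1 --1--> q1
  q1 --1--> q1
  q1 --1--> q1
Final state: q1
Accept states: {q0}
q1 is not an accept state, so the string is rejected.

Final answer: No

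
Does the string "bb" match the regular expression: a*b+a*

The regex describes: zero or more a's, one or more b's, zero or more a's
Yes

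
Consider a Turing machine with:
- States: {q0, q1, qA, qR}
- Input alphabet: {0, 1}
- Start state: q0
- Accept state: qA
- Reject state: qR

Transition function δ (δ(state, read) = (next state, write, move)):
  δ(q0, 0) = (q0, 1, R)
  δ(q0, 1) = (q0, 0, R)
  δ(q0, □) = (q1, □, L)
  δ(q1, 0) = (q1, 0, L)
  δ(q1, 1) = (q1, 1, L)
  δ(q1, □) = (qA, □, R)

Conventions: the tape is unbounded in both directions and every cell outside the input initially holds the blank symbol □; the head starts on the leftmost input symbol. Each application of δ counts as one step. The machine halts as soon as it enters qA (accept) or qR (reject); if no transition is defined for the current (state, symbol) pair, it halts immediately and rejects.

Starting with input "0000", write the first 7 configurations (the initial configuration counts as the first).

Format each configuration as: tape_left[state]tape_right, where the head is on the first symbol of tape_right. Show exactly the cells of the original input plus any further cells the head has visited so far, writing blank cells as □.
Step 0: [q0]0000 (head at position 0)
Step 1: δ(q0, 0) = (q0, 1, R)  ⊢  1[q0]000 (head at position 1)
Step 2: δ(q0, 0) = (q0, 1, R)  ⊢  11[q0]00 (head at position 2)
Step 3: δ(q0, 0) = (q0, 1, R)  ⊢  111[q0]0 (head at position 3)
Step 4: δ(q0, 0) = (q0, 1, R)  ⊢  1111[q0]□ (head at position 4)
Step 5: δ(q0, □) = (q1, □, L)  ⊢  111[q1]1□ (head at position 3)
Step 6: δ(q1, 1) = (q1, 1, L)  ⊢  11[q1]11□ (head at position 2)

Final answer: [q0]0000 ⊢ 1[q0]000 ⊢ 11[q0]00 ⊢ 111[q0]0 ⊢ 1111[q0]□ ⊢ 111[q1]1□ ⊢ 11[q1]11□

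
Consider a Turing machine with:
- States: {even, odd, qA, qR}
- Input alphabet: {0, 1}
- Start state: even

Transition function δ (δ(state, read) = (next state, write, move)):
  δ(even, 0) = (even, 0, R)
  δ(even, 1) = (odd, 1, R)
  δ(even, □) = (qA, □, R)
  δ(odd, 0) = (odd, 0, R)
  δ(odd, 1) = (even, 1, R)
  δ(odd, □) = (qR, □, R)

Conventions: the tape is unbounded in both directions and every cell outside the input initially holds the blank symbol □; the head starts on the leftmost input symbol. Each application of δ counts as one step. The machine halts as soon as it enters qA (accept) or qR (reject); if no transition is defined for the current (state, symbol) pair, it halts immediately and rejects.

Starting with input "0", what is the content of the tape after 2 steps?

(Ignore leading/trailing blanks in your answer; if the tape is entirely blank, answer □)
Step 0: [even]0 (head at position 0)
Step 1: δ(even, 0) = (even, 0, R)  ⊢  0[even]□ (head at position 1)
Step 2: δ(even, □) = (qA, □, R)  ⊢  0□[qA]□ (head at position 2)
Tape after 2 steps (ignoring surrounding blanks): 0

Final answer: Tape: 0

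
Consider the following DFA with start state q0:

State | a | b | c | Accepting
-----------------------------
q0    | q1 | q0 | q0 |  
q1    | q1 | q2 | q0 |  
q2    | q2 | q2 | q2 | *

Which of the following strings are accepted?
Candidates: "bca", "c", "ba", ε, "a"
"bca": q0 → q0 → q0 → q1; q1 is not accepting → rejected
"c": q0 → q0; q0 is not accepting → rejected
"ba": q0 → q0 → q1; q1 is not accepting → rejected
ε: q0; q0 is not accepting → rejected
"a": q0 → q1; q1 is not accepting → rejected

Final answer: None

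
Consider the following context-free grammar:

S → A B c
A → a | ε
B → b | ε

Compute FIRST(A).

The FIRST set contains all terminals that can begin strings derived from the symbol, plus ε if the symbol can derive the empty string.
A → a contributes a; A → ε makes A nullable, contributing ε. FIRST(A) = {a, ε}.

Final answer: {a, ε}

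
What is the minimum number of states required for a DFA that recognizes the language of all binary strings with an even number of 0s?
Language: binary strings with an even number of 0s
Lower bound (Myhill–Nerode): the prefixes ε, 0 are pairwise distinguishable:
  ε vs 0: suffix ε distinguishes them (ε has zero 0s (accepted), 0 has one 0 (rejected))
So any DFA needs at least 2 states.
Upper bound: a DFA with 2 states exists (one state per class above).
Minimum states: 2

Final answer: 2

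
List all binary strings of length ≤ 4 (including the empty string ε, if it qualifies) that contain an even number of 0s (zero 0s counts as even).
Checking every binary string of length 0 to 4:
  Length 0: accepted: ε | rejected: (none)
  Length 1: accepted: 1 | rejected: 0
  Length 2: accepted: 00, 11 | rejected: 01, 10
  Length 3: accepted: 001, 010, 100, 111 | rejected: 000, 011, 101, 110
  Length 4: accepted: 0000, 0011, 0101, 0110, 1001, 1010, 1100, 1111 | rejected: 0001, 0010, 0100, 0111, 1000, 1011, 1101, 1110
Total: 16 string(s).

Final answer: ε, 1, 00, 11, 001, 010, 100, 111, 0000, 0011, 0101, 0110, 1001, 1010, 1100, 1111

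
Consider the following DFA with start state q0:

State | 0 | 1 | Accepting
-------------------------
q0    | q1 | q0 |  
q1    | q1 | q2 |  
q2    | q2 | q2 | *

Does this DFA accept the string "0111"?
Start in q0.
Read '0': q0 → q1
Read '1': q1 → q2
Read '1': q2 → q2
Read '1': q2 → q2
Final state q2 is accepting, so the string is accepted.

Final answer: Yes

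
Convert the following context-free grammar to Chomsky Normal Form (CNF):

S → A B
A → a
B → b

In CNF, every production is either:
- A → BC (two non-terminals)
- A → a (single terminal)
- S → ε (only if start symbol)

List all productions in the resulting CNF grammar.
The grammar has no ε-productions or unit productions to eliminate.
S → A B is already in CNF (two non-terminals) – keep it.
A → a is already in CNF (single terminal) – keep it.
B → b is already in CNF (single terminal) – keep it.
Resulting CNF grammar (3 productions): A → a; B → b; S → A B

Final answer: A → a; B → b; S → A B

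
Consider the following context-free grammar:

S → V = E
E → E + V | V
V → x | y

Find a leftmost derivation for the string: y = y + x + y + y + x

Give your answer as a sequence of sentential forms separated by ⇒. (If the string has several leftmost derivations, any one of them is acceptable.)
Start with S.
Step 1: the leftmost non-terminal is S; apply S → V = E:  V = E
Step 2: the leftmost non-terminal is V; apply V → y:  y = E
Step 3: the leftmost non-terminal is E; apply E → E + V:  y = E + V
Step 4: the leftmost non-terminal is E; apply E → E + V:  y = E + V + V
Step 5: the leftmost non-terminal is E; apply E → E + V:  y = E + V + V + V
Step 6: the leftmost non-terminal is E; apply E → E + V:  y = E + V + V + V + V
Step 7: the leftmost non-terminal is E; apply E → V:  y = V + V + V + V + V
Step 8: the leftmost non-terminal is V; apply V → y:  y = y + V + V + V + V
Step 9: the leftmost non-terminal is V; apply V → x:  y = y + x + V + V + V
Step 10: the leftmost non-terminal is V; apply V → y:  y = y + x + y + V + V
Step 11: the leftmost non-terminal is V; apply V → y:  y = y + x + y + y + V
Step 12: the leftmost non-terminal is V; apply V → x:  y = y + x + y + y + x

Final answer: S ⇒ V = E ⇒ y = E ⇒ y = E + V ⇒ y = E + V + V ⇒ y = E + V + V + V ⇒ y = E + V + V + V + V ⇒ y = V + V + V + V + V ⇒ y = y + V + V + V + V ⇒ y = y + x + V + V + V ⇒ y = y + x + y + V + V ⇒ y = y + x + y + y + V ⇒ y = y + x + y + y + x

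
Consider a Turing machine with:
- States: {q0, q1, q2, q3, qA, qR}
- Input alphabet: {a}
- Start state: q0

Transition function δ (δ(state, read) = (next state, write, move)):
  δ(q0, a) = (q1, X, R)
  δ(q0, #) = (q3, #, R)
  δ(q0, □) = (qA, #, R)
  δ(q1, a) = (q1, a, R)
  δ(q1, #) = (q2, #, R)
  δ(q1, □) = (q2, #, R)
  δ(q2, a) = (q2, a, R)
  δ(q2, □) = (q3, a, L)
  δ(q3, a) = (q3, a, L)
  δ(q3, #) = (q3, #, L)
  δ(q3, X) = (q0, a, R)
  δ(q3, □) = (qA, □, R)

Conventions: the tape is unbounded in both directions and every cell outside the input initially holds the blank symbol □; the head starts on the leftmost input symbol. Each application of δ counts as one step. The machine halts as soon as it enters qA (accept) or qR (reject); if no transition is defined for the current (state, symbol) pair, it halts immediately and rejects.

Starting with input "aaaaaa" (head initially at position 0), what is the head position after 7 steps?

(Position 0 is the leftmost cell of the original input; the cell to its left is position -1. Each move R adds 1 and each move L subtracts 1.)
Step 0: [q0]aaaaaa (head at position 0)
Step 1: δ(q0, a) = (q1, X, R)  ⊢  X[q1]aaaaa (head at position 1)
Step 2: δ(q1, a) = (q1, a, R)  ⊢  Xa[q1]aaaa (head at position 2)
Step 3: δ(q1, a) = (q1, a, R)  ⊢  Xaa[q1]aaa (head at position 3)
Step 4: δ(q1, a) = (q1, a, R)  ⊢  Xaaa[q1]aa (head at position 4)
Step 5: δ(q1, a) = (q1, a, R)  ⊢  Xaaaa[q1]a (head at position 5)
Step 6: δ(q1, a) = (q1, a, R)  ⊢  Xaaaaa[q1]□ (head at position 6)
Step 7: δ(q1, □) = (q2, #, R)  ⊢  Xaaaaa#[q2]□ (head at position 7)
Head position after 7 steps: 7

Final answer: Position 7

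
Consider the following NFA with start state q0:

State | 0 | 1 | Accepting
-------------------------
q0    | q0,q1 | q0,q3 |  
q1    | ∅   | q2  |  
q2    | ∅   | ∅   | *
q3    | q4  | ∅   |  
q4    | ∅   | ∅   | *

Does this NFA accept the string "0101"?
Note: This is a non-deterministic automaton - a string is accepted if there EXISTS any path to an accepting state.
Track the set of states the NFA could be in: start {q0}
Read '0': {q0} → {q0, q1}
Read '1': {q0, q1} → {q0, q2, q3}
Read '0': {q0, q2, q3} → {q0, q1, q4}
Read '1': {q0, q1, q4} → {q0, q2, q3}
Final set {q0, q2, q3} contains accepting state(s) {q2} → accepted.

Final answer: Yes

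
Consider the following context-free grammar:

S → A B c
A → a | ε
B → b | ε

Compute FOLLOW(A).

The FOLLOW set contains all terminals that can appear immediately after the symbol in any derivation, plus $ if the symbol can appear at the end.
A occurs in S → A B c followed by B c. Add FIRST(B) minus ε = {b}; B is nullable (B → ε), so what follows B can also follow A: the terminal c. FOLLOW(A) = {b, c}.

Final answer: {b, c}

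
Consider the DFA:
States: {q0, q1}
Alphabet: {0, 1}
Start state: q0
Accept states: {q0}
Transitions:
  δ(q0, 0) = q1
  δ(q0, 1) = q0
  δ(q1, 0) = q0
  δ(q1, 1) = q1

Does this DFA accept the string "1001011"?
Processing string "1001011":
  q0 --1--> q0
  q0 --0--> q1
  q1 --0--> q0
  q0 --1--> q0
  q0 --0--> q1
  q1 --1--> q1
  q1 --1--> q1
Final state: q1
Accept states: {q0}
q1 is not an accept state, so the string is rejected.

Final answer: No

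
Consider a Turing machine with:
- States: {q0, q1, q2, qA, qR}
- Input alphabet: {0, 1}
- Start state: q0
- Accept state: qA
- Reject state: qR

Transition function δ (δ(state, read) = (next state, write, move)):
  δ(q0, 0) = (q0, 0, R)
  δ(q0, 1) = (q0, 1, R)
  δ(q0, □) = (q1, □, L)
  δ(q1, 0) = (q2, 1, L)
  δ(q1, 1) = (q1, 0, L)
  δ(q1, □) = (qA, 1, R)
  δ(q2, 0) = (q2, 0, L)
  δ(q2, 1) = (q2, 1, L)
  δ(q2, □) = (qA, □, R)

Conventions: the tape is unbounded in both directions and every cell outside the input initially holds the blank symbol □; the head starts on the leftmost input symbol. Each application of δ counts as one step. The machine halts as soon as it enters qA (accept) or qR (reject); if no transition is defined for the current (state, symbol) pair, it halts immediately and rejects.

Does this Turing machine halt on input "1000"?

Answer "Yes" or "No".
Step 0: [q0]1000 (head at position 0)
Step 1: δ(q0, 1) = (q0, 1, R)  ⊢  1[q0]000 (head at position 1)
Step 2: δ(q0, 0) = (q0, 0, R)  ⊢  10[q0]00 (head at position 2)
Step 3: δ(q0, 0) = (q0, 0, R)  ⊢  100[q0]0 (head at position 3)
Step 4: δ(q0, 0) = (q0, 0, R)  ⊢  1000[q0]□ (head at position 4)
Step 5: δ(q0, □) = (q1, □, L)  ⊢  100[q1]0□ (head at position 3)
Step 6: δ(q1, 0) = (q2, 1, L)  ⊢  10[q2]01□ (head at position 2)
Step 7: δ(q2, 0) = (q2, 0, L)  ⊢  1[q2]001□ (head at position 1)
Step 8: δ(q2, 0) = (q2, 0, L)  ⊢  [q2]1001□ (head at position 0)
Step 9: δ(q2, 1) = (q2, 1, L)  ⊢  [q2]□1001□ (head at position -1)
Step 10: δ(q2, □) = (qA, □, R)  ⊢  □[qA]1001□ (head at position 0)
The machine is in qA, so it halts and accepts.
It halts after 10 steps.

Final answer: Yes - halts after 10 steps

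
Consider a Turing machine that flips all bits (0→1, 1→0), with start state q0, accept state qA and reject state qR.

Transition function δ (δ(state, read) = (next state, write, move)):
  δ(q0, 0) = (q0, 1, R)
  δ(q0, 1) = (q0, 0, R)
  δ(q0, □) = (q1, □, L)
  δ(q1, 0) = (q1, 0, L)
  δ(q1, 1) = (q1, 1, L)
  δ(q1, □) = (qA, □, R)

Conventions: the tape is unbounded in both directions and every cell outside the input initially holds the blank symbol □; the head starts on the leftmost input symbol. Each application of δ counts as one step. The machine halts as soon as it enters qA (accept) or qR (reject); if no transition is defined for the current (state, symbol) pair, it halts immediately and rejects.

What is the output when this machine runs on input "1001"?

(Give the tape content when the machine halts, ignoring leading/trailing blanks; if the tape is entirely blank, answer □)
Step 0: [q0]1001 (head at position 0)
Step 1: δ(q0, 1) = (q0, 0, R)  ⊢  0[q0]001 (head at position 1)
Step 2: δ(q0, 0) = (q0, 1, R)  ⊢  01[q0]01 (head at position 2)
Step 3: δ(q0, 0) = (q0, 1, R)  ⊢  011[q0]1 (head at position 3)
Step 4: δ(q0, 1) = (q0, 0, R)  ⊢  0110[q0]□ (head at position 4)
Step 5: δ(q0, □) = (q1, □, L)  ⊢  011[q1]0□ (head at position 3)
Step 6: δ(q1, 0) = (q1, 0, L)  ⊢  01[q1]10□ (head at position 2)
Step 7: δ(q1, 1) = (q1, 1, L)  ⊢  0[q1]110□ (head at position 1)
Step 8: δ(q1, 1) = (q1, 1, L)  ⊢  [q1]0110□ (head at position 0)
Step 9: δ(q1, 0) = (q1, 0, L)  ⊢  [q1]□0110□ (head at position -1)
Step 10: δ(q1, □) = (qA, □, R)  ⊢  □[qA]0110□ (head at position 0)
The machine is in qA, so it halts and accepts.
Tape content when halted (ignoring surrounding blanks): 0110

Final answer: Output: 0110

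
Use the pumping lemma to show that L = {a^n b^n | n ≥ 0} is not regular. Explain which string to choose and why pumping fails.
Language: L = {a^n b^n | n ≥ 0} (equal numbers of a's followed by b's)
Step 1: Assume for contradiction that L is regular, with pumping length p.
Step 2: Choose s = a^p b^p. Then s ∈ L (it has p a's followed by p b's) and |s| ≥ p.
Step 3: Consider any decomposition s = xyz with |xy| ≤ p and |y| > 0. Since |xy| ≤ p and the first p symbols of s are all a's, y = a^k for some k with 1 ≤ k ≤ p.
Step 4: Pumping up (i = 2): xy²z = a^(p+k) b^p, which has more a's than b's, so xy²z ∉ L.
This contradicts the pumping lemma, so L is not regular.

Final answer: Choose s = a^p b^p. Since |xy| ≤ p, y = a^k with k ≥ 1. Then xy²z = a^(p+k) b^p ∉ L.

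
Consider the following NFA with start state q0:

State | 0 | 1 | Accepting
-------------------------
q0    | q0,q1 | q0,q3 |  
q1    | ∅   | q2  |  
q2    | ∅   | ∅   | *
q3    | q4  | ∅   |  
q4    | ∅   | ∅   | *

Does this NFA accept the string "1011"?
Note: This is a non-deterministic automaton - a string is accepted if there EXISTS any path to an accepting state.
Track the set of states the NFA could be in: start {q0}
Read '1': {q0} → {q0, q3}
Read '0': {q0, q3} → {q0, q1, q4}
Read '1': {q0, q1, q4} → {q0, q2, q3}
Read '1': {q0, q2, q3} → {q0, q3}
Final set {q0, q3} contains no accepting state → rejected.

Final answer: No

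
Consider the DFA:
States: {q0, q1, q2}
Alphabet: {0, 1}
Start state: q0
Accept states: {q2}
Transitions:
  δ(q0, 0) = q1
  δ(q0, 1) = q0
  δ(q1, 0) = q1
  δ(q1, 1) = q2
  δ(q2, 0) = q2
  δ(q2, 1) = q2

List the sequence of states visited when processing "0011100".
Starting at q0
Read '0': q0 -> q1
Read '0': q1 -> q1
Read '1': q1 -> q2
Read '1': q2 -> q2
Read '1': q2 -> q2
Read '0': q2 -> q2
Read '0': q2 -> q2

Final answer: q0 -> q1 -> q1 -> q2 -> q2 -> q2 -> q2 -> q2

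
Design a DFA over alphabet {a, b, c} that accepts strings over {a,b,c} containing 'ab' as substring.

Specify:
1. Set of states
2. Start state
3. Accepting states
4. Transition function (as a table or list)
One valid DFA (any DFA recognizing the same language is acceptable):
States: {q0, q1, q2}
Start: q0
Accepting: {q2}
Transitions (accepting states marked with *):
State | a | b | c | Accepting
-----------------------------
q0    | q1 | q0 | q0 |  
q1    | q1 | q2 | q0 |  
q2    | q2 | q2 | q2 | *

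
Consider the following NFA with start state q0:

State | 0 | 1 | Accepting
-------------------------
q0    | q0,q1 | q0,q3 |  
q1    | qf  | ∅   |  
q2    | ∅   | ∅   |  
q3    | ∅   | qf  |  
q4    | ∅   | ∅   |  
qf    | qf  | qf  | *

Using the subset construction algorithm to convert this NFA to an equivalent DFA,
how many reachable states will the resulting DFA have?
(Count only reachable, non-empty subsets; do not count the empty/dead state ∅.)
Start subset: {q0}
{q0}: on 0 → {q0, q1}, on 1 → {q0, q3}
{q0, q1}: on 0 → {q0, q1, qf}, on 1 → {q0, q3}
{q0, q3}: on 0 → {q0, q1}, on 1 → {q0, q3, qf}
{q0, q1, qf}: on 0 → {q0, q1, qf}, on 1 → {q0, q3, qf}
{q0, q3, qf}: on 0 → {q0, q1, qf}, on 1 → {q0, q3, qf}
Reachable non-empty subsets: {q0}, {q0, q1}, {q0, q3}, {q0, q1, qf}, {q0, q3, qf} — 5 in total.

Final answer: 5 states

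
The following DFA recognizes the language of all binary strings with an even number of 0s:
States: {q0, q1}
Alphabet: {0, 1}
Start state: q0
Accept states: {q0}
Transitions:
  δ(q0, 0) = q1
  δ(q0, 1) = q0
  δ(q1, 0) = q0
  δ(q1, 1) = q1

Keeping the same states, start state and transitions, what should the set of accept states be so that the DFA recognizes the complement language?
The DFA is complete (every state has a transition on every symbol), so the complement
is recognized by the same DFA with accepting and non-accepting states swapped.
Original accept states: {q0}
Complement accept states = All states - Original accept states
= {q0, q1} - {q0}
= {q1}
Complement language: strings with an ODD number of 0s

Final answer: {q1}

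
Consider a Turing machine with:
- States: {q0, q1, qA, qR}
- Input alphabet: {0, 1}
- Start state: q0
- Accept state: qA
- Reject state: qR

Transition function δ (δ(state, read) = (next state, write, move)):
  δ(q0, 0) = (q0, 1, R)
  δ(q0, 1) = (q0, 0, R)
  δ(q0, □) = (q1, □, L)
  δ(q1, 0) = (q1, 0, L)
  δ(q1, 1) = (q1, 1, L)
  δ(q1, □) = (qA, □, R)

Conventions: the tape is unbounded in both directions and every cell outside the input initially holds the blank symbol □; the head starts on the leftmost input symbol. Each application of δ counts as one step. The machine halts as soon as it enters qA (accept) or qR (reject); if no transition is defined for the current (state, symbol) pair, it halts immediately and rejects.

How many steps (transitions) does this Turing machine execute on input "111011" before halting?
Step 0: [q0]111011 (head at position 0)
Step 1: δ(q0, 1) = (q0, 0, R)  ⊢  0[q0]11011 (head at position 1)
Step 2: δ(q0, 1) = (q0, 0, R)  ⊢  00[q0]1011 (head at position 2)
Step 3: δ(q0, 1) = (q0, 0, R)  ⊢  000[q0]011 (head at position 3)
Step 4: δ(q0, 0) = (q0, 1, R)  ⊢  0001[q0]11 (head at position 4)
Step 5: δ(q0, 1) = (q0, 0, R)  ⊢  00010[q0]1 (head at position 5)
Step 6: δ(q0, 1) = (q0, 0, R)  ⊢  000100[q0]□ (head at position 6)
Step 7: δ(q0, □) = (q1, □, L)  ⊢  00010[q1]0□ (head at position 5)
Step 8: δ(q1, 0) = (q1, 0, L)  ⊢  0001[q1]00□ (head at position 4)
Step 9: δ(q1, 0) = (q1, 0, L)  ⊢  000[q1]100□ (head at position 3)
Step 10: δ(q1, 1) = (q1, 1, L)  ⊢  00[q1]0100□ (head at position 2)
Step 11: δ(q1, 0) = (q1, 0, L)  ⊢  0[q1]00100□ (head at position 1)
Step 12: δ(q1, 0) = (q1, 0, L)  ⊢  [q1]000100□ (head at position 0)
Step 13: δ(q1, 0) = (q1, 0, L)  ⊢  [q1]□000100□ (head at position -1)
Step 14: δ(q1, □) = (qA, □, R)  ⊢  □[qA]000100□ (head at position 0)
The machine is in qA, so it halts and accepts.
Number of transitions executed: 14.

Final answer: 14 steps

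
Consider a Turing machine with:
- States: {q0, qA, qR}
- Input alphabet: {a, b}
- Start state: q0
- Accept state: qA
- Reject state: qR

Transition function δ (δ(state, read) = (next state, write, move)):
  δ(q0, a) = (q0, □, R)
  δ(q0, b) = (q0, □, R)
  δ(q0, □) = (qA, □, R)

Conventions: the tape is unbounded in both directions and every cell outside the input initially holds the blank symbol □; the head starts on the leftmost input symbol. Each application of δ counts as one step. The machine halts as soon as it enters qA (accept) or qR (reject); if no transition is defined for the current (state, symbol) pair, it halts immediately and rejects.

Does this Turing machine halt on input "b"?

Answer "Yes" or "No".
Step 0: [q0]b (head at position 0)
Step 1: δ(q0, b) = (q0, □, R)  ⊢  □[q0]□ (head at position 1)
Step 2: δ(q0, □) = (qA, □, R)  ⊢  □□[qA]□ (head at position 2)
The machine is in qA, so it halts and accepts.
It halts after 2 steps.

Final answer: Yes - halts after 2 steps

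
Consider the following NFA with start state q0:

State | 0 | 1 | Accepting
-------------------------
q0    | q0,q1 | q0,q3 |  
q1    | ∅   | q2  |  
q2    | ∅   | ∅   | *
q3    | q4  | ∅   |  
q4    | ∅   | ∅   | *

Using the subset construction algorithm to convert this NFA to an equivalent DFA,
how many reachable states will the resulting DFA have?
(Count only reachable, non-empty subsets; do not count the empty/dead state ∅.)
Start subset: {q0}
{q0}: on 0 → {q0, q1}, on 1 → {q0, q3}
{q0, q1}: on 0 → {q0, q1}, on 1 → {q0, q2, q3}
{q0, q3}: on 0 → {q0, q1, q4}, on 1 → {q0, q3}
{q0, q2, q3}: on 0 → {q0, q1, q4}, on 1 → {q0, q3}
{q0, q1, q4}: on 0 → {q0, q1}, on 1 → {q0, q2, q3}
Reachable non-empty subsets: {q0}, {q0, q1}, {q0, q3}, {q0, q2, q3}, {q0, q1, q4} — 5 in total.

Final answer: 5 states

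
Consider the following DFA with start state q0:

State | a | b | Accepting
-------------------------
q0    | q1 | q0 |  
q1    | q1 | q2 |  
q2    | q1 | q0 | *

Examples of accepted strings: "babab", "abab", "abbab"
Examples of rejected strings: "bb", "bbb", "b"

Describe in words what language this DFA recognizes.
strings over {a,b} ending with 'ab'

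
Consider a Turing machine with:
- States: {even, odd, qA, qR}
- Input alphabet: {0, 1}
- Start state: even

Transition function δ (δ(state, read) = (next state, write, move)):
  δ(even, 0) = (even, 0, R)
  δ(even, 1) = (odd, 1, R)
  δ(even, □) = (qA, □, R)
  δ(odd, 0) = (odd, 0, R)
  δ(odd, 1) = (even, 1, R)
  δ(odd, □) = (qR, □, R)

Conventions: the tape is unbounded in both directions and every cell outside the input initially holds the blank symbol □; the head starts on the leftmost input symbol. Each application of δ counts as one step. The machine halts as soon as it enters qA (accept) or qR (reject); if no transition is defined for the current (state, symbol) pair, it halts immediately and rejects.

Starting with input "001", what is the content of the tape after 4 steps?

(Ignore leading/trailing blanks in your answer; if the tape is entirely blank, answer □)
Step 0: [even]001 (head at position 0)
Step 1: δ(even, 0) = (even, 0, R)  ⊢  0[even]01 (head at position 1)
Step 2: δ(even, 0) = (even, 0, R)  ⊢  00[even]1 (head at position 2)
Step 3: δ(even, 1) = (odd, 1, R)  ⊢  001[odd]□ (head at position 3)
Step 4: δ(odd, □) = (qR, □, R)  ⊢  001□[qR]□ (head at position 4)
Tape after 4 steps (ignoring surrounding blanks): 001

Final answer: Tape: 001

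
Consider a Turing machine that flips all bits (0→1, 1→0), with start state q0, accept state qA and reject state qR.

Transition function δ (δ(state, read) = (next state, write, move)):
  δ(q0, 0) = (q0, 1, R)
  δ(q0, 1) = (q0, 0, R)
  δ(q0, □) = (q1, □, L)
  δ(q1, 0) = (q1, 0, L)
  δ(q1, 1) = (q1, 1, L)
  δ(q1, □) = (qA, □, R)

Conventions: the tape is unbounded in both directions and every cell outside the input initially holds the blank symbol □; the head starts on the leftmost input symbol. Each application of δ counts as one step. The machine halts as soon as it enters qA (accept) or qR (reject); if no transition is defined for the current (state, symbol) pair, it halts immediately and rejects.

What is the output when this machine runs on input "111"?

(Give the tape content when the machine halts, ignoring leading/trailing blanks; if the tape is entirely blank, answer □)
Step 0: [q0]111 (head at position 0)
Step 1: δ(q0, 1) = (q0, 0, R)  ⊢  0[q0]11 (head at position 1)
Step 2: δ(q0, 1) = (q0, 0, R)  ⊢  00[q0]1 (head at position 2)
Step 3: δ(q0, 1) = (q0, 0, R)  ⊢  000[q0]□ (head at position 3)
Step 4: δ(q0, □) = (q1, □, L)  ⊢  00[q1]0□ (head at position 2)
Step 5: δ(q1, 0) = (q1, 0, L)  ⊢  0[q1]00□ (head at position 1)
Step 6: δ(q1, 0) = (q1, 0, L)  ⊢  [q1]000□ (head at position 0)
Step 7: δ(q1, 0) = (q1, 0, L)  ⊢  [q1]□000□ (head at position -1)
Step 8: δ(q1, □) = (qA, □, R)  ⊢  □[qA]000□ (head at position 0)
The machine is in qA, so it halts and accepts.
Tape content when halted (ignoring surrounding blanks): 000

Final answer: Output: 000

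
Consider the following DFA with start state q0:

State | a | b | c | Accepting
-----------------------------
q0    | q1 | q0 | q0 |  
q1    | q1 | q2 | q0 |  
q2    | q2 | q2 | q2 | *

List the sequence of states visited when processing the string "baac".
q0 → q0 → q1 → q1 → q0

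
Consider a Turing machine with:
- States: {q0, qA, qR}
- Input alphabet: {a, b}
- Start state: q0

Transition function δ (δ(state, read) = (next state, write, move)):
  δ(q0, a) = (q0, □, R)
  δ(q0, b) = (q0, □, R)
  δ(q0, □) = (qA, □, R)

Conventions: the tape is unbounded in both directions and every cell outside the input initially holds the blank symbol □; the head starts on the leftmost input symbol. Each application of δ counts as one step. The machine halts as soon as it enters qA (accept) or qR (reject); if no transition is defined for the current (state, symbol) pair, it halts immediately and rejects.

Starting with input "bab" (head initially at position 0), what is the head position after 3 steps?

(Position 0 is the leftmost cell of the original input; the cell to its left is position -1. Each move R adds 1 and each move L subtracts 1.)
Step 0: [q0]bab (head at position 0)
Step 1: δ(q0, b) = (q0, □, R)  ⊢  □[q0]ab (head at position 1)
Step 2: δ(q0, a) = (q0, □, R)  ⊢  □□[q0]b (head at position 2)
Step 3: δ(q0, b) = (q0, □, R)  ⊢  □□□[q0]□ (head at position 3)
Head position after 3 steps: 3

Final answer: Position 3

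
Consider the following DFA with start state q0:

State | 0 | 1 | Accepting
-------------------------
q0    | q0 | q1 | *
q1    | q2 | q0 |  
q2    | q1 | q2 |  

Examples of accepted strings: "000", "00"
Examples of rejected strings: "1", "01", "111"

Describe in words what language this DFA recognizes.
binary numbers divisible by 3 (treating the string as a binary integer; leading zeros allowed, the empty string counts as 0)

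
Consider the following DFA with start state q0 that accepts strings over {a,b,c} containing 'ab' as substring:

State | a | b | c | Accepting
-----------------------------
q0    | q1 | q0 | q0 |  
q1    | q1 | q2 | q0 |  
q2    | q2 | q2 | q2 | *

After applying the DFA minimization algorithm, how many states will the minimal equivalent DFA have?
All 3 states are reachable from q0, so none can be removed as unreachable.
Table-filling: first mark every (accepting, non-accepting) pair as distinguishable (accepting: {q2}; non-accepting: {q0, q1}).
Round 1: (q0, q1) on 'b' go to q0 and q2, already distinguishable → mark.
Every pair of states is distinguishable, so the DFA is already minimal.
Equivalence classes: {q0}, {q1}, {q2} → 3 states.

Final answer: 3 states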